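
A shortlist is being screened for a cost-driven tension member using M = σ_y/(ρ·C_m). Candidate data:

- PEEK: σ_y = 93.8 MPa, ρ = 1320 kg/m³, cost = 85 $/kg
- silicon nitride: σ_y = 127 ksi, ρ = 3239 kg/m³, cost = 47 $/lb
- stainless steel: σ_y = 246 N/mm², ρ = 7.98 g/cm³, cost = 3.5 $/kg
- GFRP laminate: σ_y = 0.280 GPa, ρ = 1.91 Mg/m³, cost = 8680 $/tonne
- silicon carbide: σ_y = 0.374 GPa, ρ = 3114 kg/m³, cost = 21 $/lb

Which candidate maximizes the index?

Normalizing units and computing the index:
  PEEK: σ_y = 93.80 MPa, ρ = 1320 kg/m³, cost = 85.00 $/kg
  silicon nitride: σ_y = 875.6 MPa, ρ = 3239 kg/m³, cost = 103.6 $/kg
  stainless steel: σ_y = 246.0 MPa, ρ = 7980 kg/m³, cost = 3.500 $/kg
  GFRP laminate: σ_y = 280.0 MPa, ρ = 1910 kg/m³, cost = 8.680 $/kg
  silicon carbide: σ_y = 374.0 MPa, ρ = 3114 kg/m³, cost = 46.30 $/kg
  GFRP laminate: M = 16.9 kN·m per $
  stainless steel: M = 8.81 kN·m per $
  silicon nitride: M = 2.61 kN·m per $
  silicon carbide: M = 2.59 kN·m per $
  PEEK: M = 0.836 kN·m per $
GFRP laminate ranks first.

GFRP laminate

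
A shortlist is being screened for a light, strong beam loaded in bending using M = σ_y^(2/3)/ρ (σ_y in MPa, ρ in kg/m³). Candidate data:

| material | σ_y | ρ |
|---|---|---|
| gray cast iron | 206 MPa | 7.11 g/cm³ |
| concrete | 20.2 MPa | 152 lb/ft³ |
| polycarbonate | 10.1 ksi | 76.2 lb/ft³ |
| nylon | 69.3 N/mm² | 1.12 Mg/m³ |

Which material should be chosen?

nylon

Putting every candidate on a common basis:
  gray cast iron: σ_y = 206.0 MPa, ρ = 7110 kg/m³
  concrete: σ_y = 20.20 MPa, ρ = 2435 kg/m³
  polycarbonate: σ_y = 69.64 MPa, ρ = 1221 kg/m³
  nylon: σ_y = 69.30 MPa, ρ = 1120 kg/m³
  nylon: M = 15.1×10⁻³
  polycarbonate: M = 13.9×10⁻³
  gray cast iron: M = 4.91×10⁻³
  concrete: M = 3.05×10⁻³
The maximum is for nylon.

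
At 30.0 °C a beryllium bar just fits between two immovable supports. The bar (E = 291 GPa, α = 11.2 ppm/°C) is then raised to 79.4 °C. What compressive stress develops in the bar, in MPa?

161 MPa

ΔT = 49.40 K. Constrained thermal stress σ = E·α·ΔT = 291.0×10³ MPa × 11.2×10⁻⁶ × 49.40 = 161 MPa (compressive).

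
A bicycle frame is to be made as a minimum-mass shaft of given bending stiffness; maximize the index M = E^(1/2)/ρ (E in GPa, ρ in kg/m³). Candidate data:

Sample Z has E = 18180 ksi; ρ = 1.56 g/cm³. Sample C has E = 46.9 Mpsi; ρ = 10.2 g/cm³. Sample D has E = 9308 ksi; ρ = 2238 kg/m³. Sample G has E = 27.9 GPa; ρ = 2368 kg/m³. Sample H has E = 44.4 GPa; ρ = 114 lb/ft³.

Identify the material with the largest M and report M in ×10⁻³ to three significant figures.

Normalizing units and computing the index:
  sample Z: E = 125.3 GPa, ρ = 1560 kg/m³
  sample C: E = 323.4 GPa, ρ = 10200 kg/m³
  sample D: E = 64.18 GPa, ρ = 2238 kg/m³
  sample G: E = 27.90 GPa, ρ = 2368 kg/m³
  sample H: E = 44.40 GPa, ρ = 1826 kg/m³
  sample Z: M = 7.18×10⁻³
  sample H: M = 3.65×10⁻³
  sample D: M = 3.58×10⁻³
  sample G: M = 2.23×10⁻³
  sample C: M = 1.76×10⁻³
Sample Z has the largest M.

sample Z, M = 7.18×10⁻³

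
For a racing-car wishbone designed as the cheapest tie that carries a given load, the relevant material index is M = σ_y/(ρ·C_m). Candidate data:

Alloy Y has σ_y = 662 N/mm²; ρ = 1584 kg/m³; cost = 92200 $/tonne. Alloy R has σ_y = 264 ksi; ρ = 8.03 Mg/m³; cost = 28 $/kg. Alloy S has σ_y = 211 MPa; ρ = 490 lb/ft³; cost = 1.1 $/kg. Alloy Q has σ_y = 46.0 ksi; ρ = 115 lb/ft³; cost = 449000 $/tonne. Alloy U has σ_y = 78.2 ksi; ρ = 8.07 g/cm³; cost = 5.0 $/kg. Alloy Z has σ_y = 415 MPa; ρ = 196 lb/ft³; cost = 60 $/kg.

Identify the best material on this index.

Convert each candidate to consistent units, then evaluate M:
  alloy Y: σ_y = 662.0 MPa, ρ = 1584 kg/m³, cost = 92.20 $/kg
  alloy R: σ_y = 1820 MPa, ρ = 8030 kg/m³, cost = 28.00 $/kg
  alloy S: σ_y = 211.0 MPa, ρ = 7849 kg/m³, cost = 1.100 $/kg
  alloy Q: σ_y = 317.2 MPa, ρ = 1842 kg/m³, cost = 449.0 $/kg
  alloy U: σ_y = 539.2 MPa, ρ = 8070 kg/m³, cost = 5.000 $/kg
  alloy Z: σ_y = 415.0 MPa, ρ = 3140 kg/m³, cost = 60.00 $/kg
  alloy S: M = 24.4 kN·m per $
  alloy U: M = 13.4 kN·m per $
  alloy R: M = 8.10 kN·m per $
  alloy Y: M = 4.53 kN·m per $
  alloy Z: M = 2.20 kN·m per $
  alloy Q: M = 0.383 kN·m per $
Alloy S ranks first.

alloy S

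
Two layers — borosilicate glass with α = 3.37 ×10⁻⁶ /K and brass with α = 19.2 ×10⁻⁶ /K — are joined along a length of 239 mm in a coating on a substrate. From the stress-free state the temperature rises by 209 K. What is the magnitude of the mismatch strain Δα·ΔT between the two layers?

3.31×10⁻³

Δα = |3.37 − 19.2|×10⁻⁶/K = 15.8×10⁻⁶/K.
Mismatch strain = Δα·ΔT = 15.8×10⁻⁶ × 209.0 = 3.31×10⁻³.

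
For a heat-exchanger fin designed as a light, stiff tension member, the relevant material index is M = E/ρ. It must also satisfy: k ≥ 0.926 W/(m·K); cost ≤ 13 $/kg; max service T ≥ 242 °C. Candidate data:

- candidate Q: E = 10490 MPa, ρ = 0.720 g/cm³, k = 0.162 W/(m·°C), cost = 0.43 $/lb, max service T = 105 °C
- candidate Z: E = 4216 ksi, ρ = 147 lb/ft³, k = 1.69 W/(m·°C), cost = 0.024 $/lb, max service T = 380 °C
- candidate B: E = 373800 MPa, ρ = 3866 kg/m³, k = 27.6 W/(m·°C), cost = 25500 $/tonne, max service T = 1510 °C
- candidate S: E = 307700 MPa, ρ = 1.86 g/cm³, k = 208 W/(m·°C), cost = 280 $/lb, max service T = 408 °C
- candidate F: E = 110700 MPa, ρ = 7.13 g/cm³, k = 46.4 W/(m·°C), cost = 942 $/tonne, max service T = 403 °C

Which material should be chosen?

Screen on constraints: k ≥ 0.926 W/(m·K); cost ≤ 13 $/kg; max service T ≥ 242 °C. Survivors: candidate Z, candidate F.
Putting every candidate on a common basis:
  candidate Z: E = 29.07 GPa, ρ = 2355 kg/m³
  candidate F: E = 110.7 GPa, ρ = 7130 kg/m³
  candidate F: M = 15.5 MN·m/kg
  candidate Z: M = 12.3 MN·m/kg
Candidate F ranks first.

candidate F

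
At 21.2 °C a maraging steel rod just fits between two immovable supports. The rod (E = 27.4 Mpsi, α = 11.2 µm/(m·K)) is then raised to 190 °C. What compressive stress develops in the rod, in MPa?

E = 27.4 Mpsi = 188.9 GPa.
ΔT = 168.8 K. Constrained thermal stress σ = E·α·ΔT = 188.9×10³ MPa × 11.2×10⁻⁶ × 168.8 = 357 MPa (compressive).

357 MPa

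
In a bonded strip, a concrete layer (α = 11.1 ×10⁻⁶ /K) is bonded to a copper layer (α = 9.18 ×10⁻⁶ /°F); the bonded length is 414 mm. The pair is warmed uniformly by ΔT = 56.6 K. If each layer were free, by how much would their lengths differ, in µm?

127 µm

copper: α = 9.18×10⁻⁶/°F × 9/5 = 16.5×10⁻⁶/K.
Δα = |11.1 − 16.5|×10⁻⁶/K = 5.42×10⁻⁶/K.
ΔL_mismatch = Δα·L·ΔT = 5.42×10⁻⁶ × 414.0 mm × 56.6 K = 127 µm.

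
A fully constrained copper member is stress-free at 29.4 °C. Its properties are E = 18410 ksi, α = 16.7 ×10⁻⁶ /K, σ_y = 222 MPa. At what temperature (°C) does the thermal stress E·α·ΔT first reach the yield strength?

E = 18410 ksi = 126.9 GPa.
E·α·ΔT = 222.0 MPa ⇒ ΔT = 222.0 / (126.9×10³ × 16.7×10⁻⁶) = 104.7 K.
T = 29.4 + 104.7 = 134.1 °C.

134 °C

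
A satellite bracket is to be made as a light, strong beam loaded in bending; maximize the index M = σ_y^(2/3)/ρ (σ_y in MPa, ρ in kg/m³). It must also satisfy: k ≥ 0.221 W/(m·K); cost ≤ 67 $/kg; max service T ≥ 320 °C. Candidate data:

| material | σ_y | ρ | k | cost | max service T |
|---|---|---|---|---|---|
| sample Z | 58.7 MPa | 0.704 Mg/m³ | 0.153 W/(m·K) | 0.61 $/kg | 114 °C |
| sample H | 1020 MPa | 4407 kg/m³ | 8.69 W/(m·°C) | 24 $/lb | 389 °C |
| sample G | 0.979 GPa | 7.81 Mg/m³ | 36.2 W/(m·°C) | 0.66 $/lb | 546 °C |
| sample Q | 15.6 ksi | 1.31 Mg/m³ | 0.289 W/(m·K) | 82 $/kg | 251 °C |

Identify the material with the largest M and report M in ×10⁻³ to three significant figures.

Screen on constraints: k ≥ 0.221 W/(m·K); cost ≤ 67 $/kg; max service T ≥ 320 °C. Survivors: sample H, sample G.
After converting to SI:
  sample H: σ_y = 1020 MPa, ρ = 4407 kg/m³
  sample G: σ_y = 979.0 MPa, ρ = 7810 kg/m³
  sample H: M = 23.0×10⁻³
  sample G: M = 12.6×10⁻³
Highest index: sample H.

sample H, M = 23.0×10⁻³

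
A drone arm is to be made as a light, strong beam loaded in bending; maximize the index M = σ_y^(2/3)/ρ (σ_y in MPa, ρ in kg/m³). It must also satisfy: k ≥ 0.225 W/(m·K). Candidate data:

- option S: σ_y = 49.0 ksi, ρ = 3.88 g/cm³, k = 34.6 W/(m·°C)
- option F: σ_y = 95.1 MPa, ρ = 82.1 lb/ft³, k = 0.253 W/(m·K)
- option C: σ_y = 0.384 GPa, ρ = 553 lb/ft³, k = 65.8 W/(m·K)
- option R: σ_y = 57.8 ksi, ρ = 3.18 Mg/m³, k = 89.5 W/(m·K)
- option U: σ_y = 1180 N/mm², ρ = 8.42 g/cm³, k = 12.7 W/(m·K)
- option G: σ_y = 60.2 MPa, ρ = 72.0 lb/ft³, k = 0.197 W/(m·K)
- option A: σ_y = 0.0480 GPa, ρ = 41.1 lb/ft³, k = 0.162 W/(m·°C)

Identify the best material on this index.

Screen on constraints: k ≥ 0.225 W/(m·K). Survivors: option S, option F, option C, option R, option U.
Convert each candidate to consistent units, then evaluate M:
  option S: σ_y = 337.8 MPa, ρ = 3880 kg/m³
  option F: σ_y = 95.10 MPa, ρ = 1315 kg/m³
  option C: σ_y = 384.0 MPa, ρ = 8858 kg/m³
  option R: σ_y = 398.5 MPa, ρ = 3180 kg/m³
  option U: σ_y = 1180 MPa, ρ = 8420 kg/m³
  option R: M = 17.0×10⁻³
  option F: M = 15.8×10⁻³
  option U: M = 13.3×10⁻³
  option S: M = 12.5×10⁻³
  option C: M = 5.96×10⁻³
Option R ranks first.

option R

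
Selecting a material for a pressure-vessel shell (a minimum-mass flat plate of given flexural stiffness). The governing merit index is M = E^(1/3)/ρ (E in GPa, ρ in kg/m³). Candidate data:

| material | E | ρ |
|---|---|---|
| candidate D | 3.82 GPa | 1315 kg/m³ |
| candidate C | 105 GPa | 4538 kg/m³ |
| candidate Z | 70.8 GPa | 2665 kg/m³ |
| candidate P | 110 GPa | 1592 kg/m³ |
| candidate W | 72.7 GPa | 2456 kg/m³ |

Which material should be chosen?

Evaluate M for each candidate:
  candidate P: M = 3.01×10⁻³
  candidate W: M = 1.70×10⁻³
  candidate Z: M = 1.55×10⁻³
  candidate D: M = 1.19×10⁻³
  candidate C: M = 1.04×10⁻³
The maximum is for candidate P.

candidate P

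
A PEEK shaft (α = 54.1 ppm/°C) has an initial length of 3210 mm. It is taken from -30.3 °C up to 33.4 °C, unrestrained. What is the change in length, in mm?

11.1 mm

ΔT = 33.4 − (-30.3) = 63.70 K.
ΔL = α·L₀·ΔT = 54.1×10⁻⁶ × 3210 mm × 63.70 K = 11.1 mm.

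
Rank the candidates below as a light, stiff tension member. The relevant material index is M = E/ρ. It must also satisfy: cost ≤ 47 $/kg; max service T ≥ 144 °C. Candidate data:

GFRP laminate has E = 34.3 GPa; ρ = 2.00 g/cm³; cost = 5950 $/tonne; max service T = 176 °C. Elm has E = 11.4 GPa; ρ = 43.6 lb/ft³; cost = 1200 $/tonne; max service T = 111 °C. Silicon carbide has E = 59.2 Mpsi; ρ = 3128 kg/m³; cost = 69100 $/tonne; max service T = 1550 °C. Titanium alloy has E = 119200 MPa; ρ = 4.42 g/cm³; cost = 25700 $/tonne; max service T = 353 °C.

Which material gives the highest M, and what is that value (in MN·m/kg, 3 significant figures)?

Screen on constraints: cost ≤ 47 $/kg; max service T ≥ 144 °C. Survivors: GFRP laminate, titanium alloy.
Convert each candidate to consistent units, then evaluate M:
  GFRP laminate: E = 34.30 GPa, ρ = 2000 kg/m³
  titanium alloy: E = 119.2 GPa, ρ = 4420 kg/m³
  titanium alloy: M = 27.0 MN·m/kg
  GFRP laminate: M = 17.1 MN·m/kg
Highest index: titanium alloy.

titanium alloy, M = 27.0 MN·m/kg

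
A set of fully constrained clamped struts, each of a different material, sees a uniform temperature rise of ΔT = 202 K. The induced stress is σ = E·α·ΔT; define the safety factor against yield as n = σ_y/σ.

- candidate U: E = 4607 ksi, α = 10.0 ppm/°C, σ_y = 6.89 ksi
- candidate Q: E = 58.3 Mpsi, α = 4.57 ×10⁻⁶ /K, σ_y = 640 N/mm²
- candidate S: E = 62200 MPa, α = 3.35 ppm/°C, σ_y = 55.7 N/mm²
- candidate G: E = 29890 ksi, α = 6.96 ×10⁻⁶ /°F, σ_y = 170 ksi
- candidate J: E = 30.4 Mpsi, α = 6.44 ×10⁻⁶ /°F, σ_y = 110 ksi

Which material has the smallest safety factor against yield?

Converting E to GPa, α to ×10⁻⁶/K, σ_y to MPa, then σ and n for each:
  candidate U: E = 31.76, α = 10.0, σ_y = 47.50 → σ = 64.2 MPa, n = 0.740
  candidate Q: E = 402.0, α = 4.57, σ_y = 640.0 → σ = 371 MPa, n = 1.72
  candidate S: E = 62.20, α = 3.35, σ_y = 55.70 → σ = 42.1 MPa, n = 1.32
  candidate G: E = 206.1, α = 12.5, σ_y = 1172 → σ = 522 MPa, n = 2.25
  candidate J: E = 209.6, α = 11.6, σ_y = 758.4 → σ = 491 MPa, n = 1.55
The minimum is candidate U at n = 0.740.

candidate U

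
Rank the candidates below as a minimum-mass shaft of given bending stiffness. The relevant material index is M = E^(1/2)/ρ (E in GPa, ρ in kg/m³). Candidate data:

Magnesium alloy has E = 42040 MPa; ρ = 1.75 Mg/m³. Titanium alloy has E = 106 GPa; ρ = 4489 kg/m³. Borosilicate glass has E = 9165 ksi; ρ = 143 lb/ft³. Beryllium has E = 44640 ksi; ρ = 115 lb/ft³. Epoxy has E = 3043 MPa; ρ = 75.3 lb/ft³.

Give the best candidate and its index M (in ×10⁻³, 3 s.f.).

beryllium, M = 9.52×10⁻³

Putting every candidate on a common basis:
  magnesium alloy: E = 42.04 GPa, ρ = 1750 kg/m³
  titanium alloy: E = 106.0 GPa, ρ = 4489 kg/m³
  borosilicate glass: E = 63.19 GPa, ρ = 2291 kg/m³
  beryllium: E = 307.8 GPa, ρ = 1842 kg/m³
  epoxy: E = 3.043 GPa, ρ = 1206 kg/m³
  beryllium: M = 9.52×10⁻³
  magnesium alloy: M = 3.71×10⁻³
  borosilicate glass: M = 3.47×10⁻³
  titanium alloy: M = 2.29×10⁻³
  epoxy: M = 1.45×10⁻³
The maximum is for beryllium.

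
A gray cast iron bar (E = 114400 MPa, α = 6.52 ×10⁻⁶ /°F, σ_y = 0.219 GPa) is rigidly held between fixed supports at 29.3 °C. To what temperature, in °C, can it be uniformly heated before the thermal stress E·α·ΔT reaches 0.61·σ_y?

129 °C

E = 114400 MPa = 114.4 GPa.
α = 6.52×10⁻⁶/°F × 9/5 = 11.7×10⁻⁶/K.
σ_y = 0.219 GPa = 219.0 MPa.
E·α·ΔT = 133.6 MPa ⇒ ΔT = 133.6 / (114.4×10³ × 11.7×10⁻⁶) = 99.50 K.
T = 29.3 + 99.50 = 128.8 °C.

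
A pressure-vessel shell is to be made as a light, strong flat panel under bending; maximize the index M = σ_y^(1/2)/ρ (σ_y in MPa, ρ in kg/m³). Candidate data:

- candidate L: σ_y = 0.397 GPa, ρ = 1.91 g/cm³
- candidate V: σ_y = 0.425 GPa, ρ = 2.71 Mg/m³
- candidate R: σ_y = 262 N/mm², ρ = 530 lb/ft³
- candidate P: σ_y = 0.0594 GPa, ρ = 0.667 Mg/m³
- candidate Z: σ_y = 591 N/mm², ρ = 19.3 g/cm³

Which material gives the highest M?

candidate P

Normalizing units and computing the index:
  candidate L: σ_y = 397.0 MPa, ρ = 1910 kg/m³
  candidate V: σ_y = 425.0 MPa, ρ = 2710 kg/m³
  candidate R: σ_y = 262.0 MPa, ρ = 8490 kg/m³
  candidate P: σ_y = 59.40 MPa, ρ = 667.0 kg/m³
  candidate Z: σ_y = 591.0 MPa, ρ = 19300 kg/m³
  candidate P: M = 11.6×10⁻³
  candidate L: M = 10.4×10⁻³
  candidate V: M = 7.61×10⁻³
  candidate R: M = 1.91×10⁻³
  candidate Z: M = 1.26×10⁻³
Candidate P ranks first.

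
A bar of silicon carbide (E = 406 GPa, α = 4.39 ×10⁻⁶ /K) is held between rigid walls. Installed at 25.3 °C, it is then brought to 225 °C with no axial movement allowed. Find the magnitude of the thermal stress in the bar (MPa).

ΔT = 199.7 K. Constrained thermal stress σ = E·α·ΔT = 406.0×10³ MPa × 4.39×10⁻⁶ × 199.7 = 356 MPa (compressive).

356 MPa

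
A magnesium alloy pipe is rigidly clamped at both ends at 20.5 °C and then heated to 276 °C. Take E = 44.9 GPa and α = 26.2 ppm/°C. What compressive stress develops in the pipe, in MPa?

301 MPa

ΔT = 255.5 K. Constrained thermal stress σ = E·α·ΔT = 44.90×10³ MPa × 26.2×10⁻⁶ × 255.5 = 301 MPa (compressive).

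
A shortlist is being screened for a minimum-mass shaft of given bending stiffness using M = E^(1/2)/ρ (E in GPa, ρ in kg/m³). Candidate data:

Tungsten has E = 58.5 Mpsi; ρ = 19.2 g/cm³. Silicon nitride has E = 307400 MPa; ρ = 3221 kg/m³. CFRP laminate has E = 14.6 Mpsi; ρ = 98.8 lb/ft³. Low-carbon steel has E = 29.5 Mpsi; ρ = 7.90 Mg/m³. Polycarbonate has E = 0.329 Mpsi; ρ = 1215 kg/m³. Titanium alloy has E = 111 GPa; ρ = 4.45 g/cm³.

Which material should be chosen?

CFRP laminate

After converting to SI:
  tungsten: E = 403.3 GPa, ρ = 19200 kg/m³
  silicon nitride: E = 307.4 GPa, ρ = 3221 kg/m³
  CFRP laminate: E = 100.7 GPa, ρ = 1583 kg/m³
  low-carbon steel: E = 203.4 GPa, ρ = 7900 kg/m³
  polycarbonate: E = 2.268 GPa, ρ = 1215 kg/m³
  titanium alloy: E = 111.0 GPa, ρ = 4450 kg/m³
  CFRP laminate: M = 6.34×10⁻³
  silicon nitride: M = 5.44×10⁻³
  titanium alloy: M = 2.37×10⁻³
  low-carbon steel: M = 1.81×10⁻³
  polycarbonate: M = 1.24×10⁻³
  tungsten: M = 1.05×10⁻³
The maximum is for CFRP laminate.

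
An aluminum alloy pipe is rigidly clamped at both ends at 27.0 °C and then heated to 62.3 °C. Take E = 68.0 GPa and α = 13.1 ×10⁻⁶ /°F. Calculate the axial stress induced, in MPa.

56.6 MPa

α = 13.1×10⁻⁶/°F × 9/5 = 23.6×10⁻⁶/K.
ΔT = 35.30 K. Constrained thermal stress σ = E·α·ΔT = 68.00×10³ MPa × 23.6×10⁻⁶ × 35.30 = 56.6 MPa (compressive).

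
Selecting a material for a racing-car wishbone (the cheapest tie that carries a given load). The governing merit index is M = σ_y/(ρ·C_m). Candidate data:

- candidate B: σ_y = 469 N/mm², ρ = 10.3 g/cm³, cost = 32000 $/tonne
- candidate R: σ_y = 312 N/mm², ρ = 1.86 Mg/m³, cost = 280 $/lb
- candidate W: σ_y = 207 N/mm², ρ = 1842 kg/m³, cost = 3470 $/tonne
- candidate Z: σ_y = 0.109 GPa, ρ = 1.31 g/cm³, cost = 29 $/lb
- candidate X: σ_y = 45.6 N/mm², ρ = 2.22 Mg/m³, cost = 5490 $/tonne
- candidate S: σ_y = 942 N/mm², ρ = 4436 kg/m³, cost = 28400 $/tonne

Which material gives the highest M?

candidate W

In SI units:
  candidate B: σ_y = 469.0 MPa, ρ = 10300 kg/m³, cost = 32.00 $/kg
  candidate R: σ_y = 312.0 MPa, ρ = 1860 kg/m³, cost = 617.3 $/kg
  candidate W: σ_y = 207.0 MPa, ρ = 1842 kg/m³, cost = 3.470 $/kg
  candidate Z: σ_y = 109.0 MPa, ρ = 1310 kg/m³, cost = 63.93 $/kg
  candidate X: σ_y = 45.60 MPa, ρ = 2220 kg/m³, cost = 5.490 $/kg
  candidate S: σ_y = 942.0 MPa, ρ = 4436 kg/m³, cost = 28.40 $/kg
  candidate W: M = 32.4 kN·m per $
  candidate S: M = 7.48 kN·m per $
  candidate X: M = 3.74 kN·m per $
  candidate B: M = 1.42 kN·m per $
  candidate Z: M = 1.30 kN·m per $
  candidate R: M = 0.272 kN·m per $
Candidate W ranks first.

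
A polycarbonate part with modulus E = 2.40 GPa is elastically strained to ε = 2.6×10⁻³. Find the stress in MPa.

σ = E·ε = 2400 MPa × 2.6×10⁻³ = 6.24 MPa.

6.24 MPa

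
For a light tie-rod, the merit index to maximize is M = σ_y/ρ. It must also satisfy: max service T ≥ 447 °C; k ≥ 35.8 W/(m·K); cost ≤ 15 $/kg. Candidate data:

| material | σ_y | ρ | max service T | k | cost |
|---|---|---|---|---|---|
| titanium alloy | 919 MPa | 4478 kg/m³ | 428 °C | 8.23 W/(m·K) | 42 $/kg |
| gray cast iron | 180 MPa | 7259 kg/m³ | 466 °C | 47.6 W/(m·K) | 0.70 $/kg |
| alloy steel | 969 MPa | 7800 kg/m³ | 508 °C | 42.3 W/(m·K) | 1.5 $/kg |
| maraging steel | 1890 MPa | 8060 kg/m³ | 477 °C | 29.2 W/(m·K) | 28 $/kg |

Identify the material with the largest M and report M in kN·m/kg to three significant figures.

alloy steel, M = 124 kN·m/kg

Screen on constraints: max service T ≥ 447 °C; k ≥ 35.8 W/(m·K); cost ≤ 15 $/kg. Survivors: gray cast iron, alloy steel.
Evaluate M for each candidate:
  alloy steel: M = 124 kN·m/kg
  gray cast iron: M = 24.8 kN·m/kg
Highest index: alloy steel.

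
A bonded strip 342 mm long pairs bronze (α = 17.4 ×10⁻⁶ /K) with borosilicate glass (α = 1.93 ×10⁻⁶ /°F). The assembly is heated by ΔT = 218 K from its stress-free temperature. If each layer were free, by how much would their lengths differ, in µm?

borosilicate glass: α = 1.93×10⁻⁶/°F × 9/5 = 3.47×10⁻⁶/K.
Δα = |17.4 − 3.47|×10⁻⁶/K = 13.9×10⁻⁶/K.
ΔL_mismatch = Δα·L·ΔT = 13.9×10⁻⁶ × 342.0 mm × 218.0 K = 1040 µm.

1040 µm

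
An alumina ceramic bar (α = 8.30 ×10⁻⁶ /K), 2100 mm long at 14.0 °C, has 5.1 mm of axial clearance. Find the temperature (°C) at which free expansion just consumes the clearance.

307 °C

α·L₀·ΔT = 5.1 mm ⇒ ΔT = 5.1 / (8.30×10⁻⁶ × 2100.0) = 292.6 K.
T = 14.0 + 292.6 = 306.6 °C.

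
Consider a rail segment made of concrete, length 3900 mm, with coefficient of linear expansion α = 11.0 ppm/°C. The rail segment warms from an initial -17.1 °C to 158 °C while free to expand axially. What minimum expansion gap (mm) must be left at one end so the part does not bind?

7.51 mm

ΔT = 158 − (-17.1) = 175.1 K.
ΔL = α·L₀·ΔT = 11.0×10⁻⁶ × 3900 mm × 175.1 K = 7.51 mm.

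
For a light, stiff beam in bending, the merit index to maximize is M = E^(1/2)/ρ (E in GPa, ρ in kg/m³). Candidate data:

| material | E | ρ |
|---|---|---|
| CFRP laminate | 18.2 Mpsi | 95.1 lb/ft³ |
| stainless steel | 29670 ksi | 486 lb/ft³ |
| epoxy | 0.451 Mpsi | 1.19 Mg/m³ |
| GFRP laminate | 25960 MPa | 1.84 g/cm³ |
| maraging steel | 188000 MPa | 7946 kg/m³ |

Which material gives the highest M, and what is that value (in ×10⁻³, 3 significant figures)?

After converting to SI:
  CFRP laminate: E = 125.5 GPa, ρ = 1523 kg/m³
  stainless steel: E = 204.6 GPa, ρ = 7785 kg/m³
  epoxy: E = 3.110 GPa, ρ = 1190 kg/m³
  GFRP laminate: E = 25.96 GPa, ρ = 1840 kg/m³
  maraging steel: E = 188.0 GPa, ρ = 7946 kg/m³
  CFRP laminate: M = 7.35×10⁻³
  GFRP laminate: M = 2.77×10⁻³
  stainless steel: M = 1.84×10⁻³
  maraging steel: M = 1.73×10⁻³
  epoxy: M = 1.48×10⁻³
CFRP laminate ranks first.

CFRP laminate, M = 7.35×10⁻³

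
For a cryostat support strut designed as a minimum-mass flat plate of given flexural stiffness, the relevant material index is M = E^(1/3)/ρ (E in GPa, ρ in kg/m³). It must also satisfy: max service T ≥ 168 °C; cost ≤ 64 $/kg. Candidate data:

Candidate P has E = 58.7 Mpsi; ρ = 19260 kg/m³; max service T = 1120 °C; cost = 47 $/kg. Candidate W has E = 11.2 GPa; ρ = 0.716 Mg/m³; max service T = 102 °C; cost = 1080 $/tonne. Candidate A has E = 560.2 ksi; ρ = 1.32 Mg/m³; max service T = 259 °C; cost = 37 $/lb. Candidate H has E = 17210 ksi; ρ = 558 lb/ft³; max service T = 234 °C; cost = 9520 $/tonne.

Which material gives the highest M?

Screen on constraints: max service T ≥ 168 °C; cost ≤ 64 $/kg. Survivors: candidate P, candidate H.
Convert each candidate to consistent units, then evaluate M:
  candidate P: E = 404.7 GPa, ρ = 19260 kg/m³
  candidate H: E = 118.7 GPa, ρ = 8938 kg/m³
  candidate H: M = 0.550×10⁻³
  candidate P: M = 0.384×10⁻³
Candidate H ranks first.

candidate H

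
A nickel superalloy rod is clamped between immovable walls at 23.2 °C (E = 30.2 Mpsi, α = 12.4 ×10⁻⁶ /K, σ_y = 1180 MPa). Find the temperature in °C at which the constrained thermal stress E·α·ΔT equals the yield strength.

E = 30.2 Mpsi = 208.2 GPa.
E·α·ΔT = 1180 MPa ⇒ ΔT = 1180 / (208.2×10³ × 12.4×10⁻⁶) = 457.0 K.
T = 23.2 + 457.0 = 480.2 °C.

480 °C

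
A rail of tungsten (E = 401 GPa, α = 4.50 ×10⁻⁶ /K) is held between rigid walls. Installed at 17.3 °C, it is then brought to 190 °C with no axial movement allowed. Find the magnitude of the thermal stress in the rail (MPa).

ΔT = 172.7 K. Constrained thermal stress σ = E·α·ΔT = 401.0×10³ MPa × 4.50×10⁻⁶ × 172.7 = 312 MPa (compressive).

312 MPa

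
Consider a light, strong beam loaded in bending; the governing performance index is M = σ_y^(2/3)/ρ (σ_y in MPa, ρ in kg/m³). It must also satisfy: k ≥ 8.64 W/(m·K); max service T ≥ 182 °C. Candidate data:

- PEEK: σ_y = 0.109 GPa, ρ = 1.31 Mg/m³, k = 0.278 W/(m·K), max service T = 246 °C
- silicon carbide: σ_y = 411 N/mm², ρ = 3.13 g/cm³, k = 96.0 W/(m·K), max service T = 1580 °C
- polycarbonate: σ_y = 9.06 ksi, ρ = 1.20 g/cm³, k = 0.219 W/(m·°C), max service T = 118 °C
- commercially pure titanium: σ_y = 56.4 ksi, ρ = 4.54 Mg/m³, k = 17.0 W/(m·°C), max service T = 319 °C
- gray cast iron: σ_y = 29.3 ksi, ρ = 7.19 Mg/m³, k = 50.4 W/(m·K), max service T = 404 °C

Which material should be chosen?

silicon carbide

Screen on constraints: k ≥ 8.64 W/(m·K); max service T ≥ 182 °C. Survivors: silicon carbide, commercially pure titanium, gray cast iron.
After converting to SI:
  silicon carbide: σ_y = 411.0 MPa, ρ = 3130 kg/m³
  commercially pure titanium: σ_y = 388.9 MPa, ρ = 4540 kg/m³
  gray cast iron: σ_y = 202.0 MPa, ρ = 7190 kg/m³
  silicon carbide: M = 17.7×10⁻³
  commercially pure titanium: M = 11.7×10⁻³
  gray cast iron: M = 4.79×10⁻³
Silicon carbide ranks first.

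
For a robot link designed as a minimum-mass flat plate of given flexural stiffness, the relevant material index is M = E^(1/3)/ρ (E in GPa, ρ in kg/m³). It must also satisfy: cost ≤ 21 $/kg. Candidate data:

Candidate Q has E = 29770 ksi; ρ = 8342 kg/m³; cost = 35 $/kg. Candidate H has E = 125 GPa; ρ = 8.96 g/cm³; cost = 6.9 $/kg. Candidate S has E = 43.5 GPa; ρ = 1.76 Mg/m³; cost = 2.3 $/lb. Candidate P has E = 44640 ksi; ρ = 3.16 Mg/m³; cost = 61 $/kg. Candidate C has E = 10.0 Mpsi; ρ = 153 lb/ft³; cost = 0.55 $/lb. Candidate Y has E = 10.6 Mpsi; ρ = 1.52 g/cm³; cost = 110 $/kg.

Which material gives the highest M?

candidate S

Screen on constraints: cost ≤ 21 $/kg. Survivors: candidate H, candidate S, candidate C.
Convert each candidate to consistent units, then evaluate M:
  candidate H: E = 125.0 GPa, ρ = 8960 kg/m³
  candidate S: E = 43.50 GPa, ρ = 1760 kg/m³
  candidate C: E = 68.95 GPa, ρ = 2451 kg/m³
  candidate S: M = 2.00×10⁻³
  candidate C: M = 1.67×10⁻³
  candidate H: M = 0.558×10⁻³
The maximum is for candidate S.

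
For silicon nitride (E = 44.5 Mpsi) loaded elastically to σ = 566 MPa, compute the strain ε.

E = 44.5 Mpsi = 306.8 GPa = 306800 MPa.
ε = σ/E = 566 / 306800 = 1.84×10⁻³.

1.84×10⁻³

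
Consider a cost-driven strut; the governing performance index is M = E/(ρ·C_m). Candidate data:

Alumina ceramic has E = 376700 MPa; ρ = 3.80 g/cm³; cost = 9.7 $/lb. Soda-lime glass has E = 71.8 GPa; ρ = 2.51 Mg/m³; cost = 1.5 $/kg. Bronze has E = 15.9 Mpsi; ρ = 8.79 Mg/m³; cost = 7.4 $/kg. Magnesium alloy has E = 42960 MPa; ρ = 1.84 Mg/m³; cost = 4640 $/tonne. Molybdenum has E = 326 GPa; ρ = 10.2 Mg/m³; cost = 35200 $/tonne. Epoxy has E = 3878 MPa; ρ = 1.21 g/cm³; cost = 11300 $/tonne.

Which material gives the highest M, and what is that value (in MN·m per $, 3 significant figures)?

After converting to SI:
  alumina ceramic: E = 376.7 GPa, ρ = 3800 kg/m³, cost = 21.38 $/kg
  soda-lime glass: E = 71.80 GPa, ρ = 2510 kg/m³, cost = 1.500 $/kg
  bronze: E = 109.6 GPa, ρ = 8790 kg/m³, cost = 7.400 $/kg
  magnesium alloy: E = 42.96 GPa, ρ = 1840 kg/m³, cost = 4.640 $/kg
  molybdenum: E = 326.0 GPa, ρ = 10200 kg/m³, cost = 35.20 $/kg
  epoxy: E = 3.878 GPa, ρ = 1210 kg/m³, cost = 11.30 $/kg
  soda-lime glass: M = 19.1 MN·m per $
  magnesium alloy: M = 5.03 MN·m per $
  alumina ceramic: M = 4.64 MN·m per $
  bronze: M = 1.69 MN·m per $
  molybdenum: M = 0.908 MN·m per $
  epoxy: M = 0.284 MN·m per $
The maximum is for soda-lime glass.

soda-lime glass, M = 19.1 MN·m per $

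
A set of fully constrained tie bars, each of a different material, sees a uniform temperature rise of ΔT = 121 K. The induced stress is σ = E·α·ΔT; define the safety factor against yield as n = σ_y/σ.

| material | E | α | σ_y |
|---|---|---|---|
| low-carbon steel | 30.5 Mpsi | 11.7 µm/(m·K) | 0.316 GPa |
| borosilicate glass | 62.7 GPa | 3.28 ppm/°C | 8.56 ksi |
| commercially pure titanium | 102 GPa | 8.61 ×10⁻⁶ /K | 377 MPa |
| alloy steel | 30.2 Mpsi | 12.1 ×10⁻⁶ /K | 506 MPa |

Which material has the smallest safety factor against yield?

low-carbon steel

Converting E to GPa, α to ×10⁻⁶/K, σ_y to MPa, then σ and n for each:
  low-carbon steel: E = 210.3, α = 11.7, σ_y = 316.0 → σ = 298 MPa, n = 1.06
  borosilicate glass: E = 62.70, α = 3.28, σ_y = 59.02 → σ = 24.9 MPa, n = 2.37
  commercially pure titanium: E = 102.0, α = 8.61, σ_y = 377.0 → σ = 106 MPa, n = 3.55
  alloy steel: E = 208.2, α = 12.1, σ_y = 506.0 → σ = 305 MPa, n = 1.66
Low-carbon steel has the lowest safety factor, n = 1.06.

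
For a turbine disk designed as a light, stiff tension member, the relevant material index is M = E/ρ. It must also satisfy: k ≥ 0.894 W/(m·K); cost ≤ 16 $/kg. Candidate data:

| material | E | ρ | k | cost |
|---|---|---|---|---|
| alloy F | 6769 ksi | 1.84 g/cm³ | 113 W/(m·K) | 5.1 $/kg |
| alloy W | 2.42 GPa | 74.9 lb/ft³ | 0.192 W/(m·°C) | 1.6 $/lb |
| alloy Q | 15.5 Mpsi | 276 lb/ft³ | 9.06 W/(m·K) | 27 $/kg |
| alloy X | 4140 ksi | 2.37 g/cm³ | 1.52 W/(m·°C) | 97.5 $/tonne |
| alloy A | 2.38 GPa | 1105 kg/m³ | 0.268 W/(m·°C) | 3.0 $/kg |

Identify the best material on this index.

alloy F

Screen on constraints: k ≥ 0.894 W/(m·K); cost ≤ 16 $/kg. Survivors: alloy F, alloy X.
Convert each candidate to consistent units, then evaluate M:
  alloy F: E = 46.67 GPa, ρ = 1840 kg/m³
  alloy X: E = 28.54 GPa, ρ = 2370 kg/m³
  alloy F: M = 25.4 MN·m/kg
  alloy X: M = 12.0 MN·m/kg
Alloy F ranks first.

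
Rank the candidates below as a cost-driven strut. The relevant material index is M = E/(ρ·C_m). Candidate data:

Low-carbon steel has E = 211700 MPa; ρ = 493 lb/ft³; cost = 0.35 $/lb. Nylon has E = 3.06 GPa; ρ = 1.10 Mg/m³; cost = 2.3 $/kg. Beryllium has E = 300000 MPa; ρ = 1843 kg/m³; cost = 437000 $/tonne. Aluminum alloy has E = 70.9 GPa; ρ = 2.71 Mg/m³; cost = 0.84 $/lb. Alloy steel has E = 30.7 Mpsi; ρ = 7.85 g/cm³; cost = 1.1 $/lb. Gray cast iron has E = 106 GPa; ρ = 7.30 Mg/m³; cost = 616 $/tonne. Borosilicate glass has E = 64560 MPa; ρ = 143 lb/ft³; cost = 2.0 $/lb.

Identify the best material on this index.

Convert each candidate to consistent units, then evaluate M:
  low-carbon steel: E = 211.7 GPa, ρ = 7897 kg/m³, cost = 0.7716 $/kg
  nylon: E = 3.060 GPa, ρ = 1100 kg/m³, cost = 2.300 $/kg
  beryllium: E = 300.0 GPa, ρ = 1843 kg/m³, cost = 437.0 $/kg
  aluminum alloy: E = 70.90 GPa, ρ = 2710 kg/m³, cost = 1.852 $/kg
  alloy steel: E = 211.7 GPa, ρ = 7850 kg/m³, cost = 2.425 $/kg
  gray cast iron: E = 106.0 GPa, ρ = 7300 kg/m³, cost = 0.6160 $/kg
  borosilicate glass: E = 64.56 GPa, ρ = 2291 kg/m³, cost = 4.409 $/kg
  low-carbon steel: M = 34.7 MN·m per $
  gray cast iron: M = 23.6 MN·m per $
  aluminum alloy: M = 14.1 MN·m per $
  alloy steel: M = 11.1 MN·m per $
  borosilicate glass: M = 6.39 MN·m per $
  nylon: M = 1.21 MN·m per $
  beryllium: M = 0.372 MN·m per $
The maximum is for low-carbon steel.

low-carbon steel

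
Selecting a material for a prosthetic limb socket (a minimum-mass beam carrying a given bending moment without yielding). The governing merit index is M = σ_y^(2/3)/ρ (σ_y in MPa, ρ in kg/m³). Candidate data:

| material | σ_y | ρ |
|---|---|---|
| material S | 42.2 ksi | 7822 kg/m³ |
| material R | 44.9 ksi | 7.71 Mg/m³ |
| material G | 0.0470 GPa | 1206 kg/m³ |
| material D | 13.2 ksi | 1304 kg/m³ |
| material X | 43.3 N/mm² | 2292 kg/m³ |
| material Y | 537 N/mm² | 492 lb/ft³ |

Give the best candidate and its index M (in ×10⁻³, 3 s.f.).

After converting to SI:
  material S: σ_y = 291.0 MPa, ρ = 7822 kg/m³
  material R: σ_y = 309.6 MPa, ρ = 7710 kg/m³
  material G: σ_y = 47.00 MPa, ρ = 1206 kg/m³
  material D: σ_y = 91.01 MPa, ρ = 1304 kg/m³
  material X: σ_y = 43.30 MPa, ρ = 2292 kg/m³
  material Y: σ_y = 537.0 MPa, ρ = 7881 kg/m³
  material D: M = 15.5×10⁻³
  material G: M = 10.8×10⁻³
  material Y: M = 8.38×10⁻³
  material R: M = 5.94×10⁻³
  material S: M = 5.61×10⁻³
  material X: M = 5.38×10⁻³
Material D ranks first.

material D, M = 15.5×10⁻³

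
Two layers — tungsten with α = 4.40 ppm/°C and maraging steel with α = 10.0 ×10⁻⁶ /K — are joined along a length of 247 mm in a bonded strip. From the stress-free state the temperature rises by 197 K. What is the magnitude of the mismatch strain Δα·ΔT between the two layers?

1.10×10⁻³

Δα = |4.40 − 10.0|×10⁻⁶/K = 5.60×10⁻⁶/K.
Mismatch strain = Δα·ΔT = 5.60×10⁻⁶ × 197.0 = 1.10×10⁻³.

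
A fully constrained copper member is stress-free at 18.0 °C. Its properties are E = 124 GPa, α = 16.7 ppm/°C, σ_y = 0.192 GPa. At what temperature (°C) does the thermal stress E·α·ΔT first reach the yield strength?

111 °C

σ_y = 0.192 GPa = 192.0 MPa.
E·α·ΔT = 192.0 MPa ⇒ ΔT = 192.0 / (124.0×10³ × 16.7×10⁻⁶) = 92.72 K.
T = 18.0 + 92.72 = 110.7 °C.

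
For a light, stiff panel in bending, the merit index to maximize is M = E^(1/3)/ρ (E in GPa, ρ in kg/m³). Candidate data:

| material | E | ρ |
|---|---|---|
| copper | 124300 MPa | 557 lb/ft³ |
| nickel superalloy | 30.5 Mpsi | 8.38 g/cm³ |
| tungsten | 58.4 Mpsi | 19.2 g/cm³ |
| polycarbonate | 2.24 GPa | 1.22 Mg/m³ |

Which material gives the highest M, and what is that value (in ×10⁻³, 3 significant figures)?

polycarbonate, M = 1.07×10⁻³

In SI units:
  copper: E = 124.3 GPa, ρ = 8922 kg/m³
  nickel superalloy: E = 210.3 GPa, ρ = 8380 kg/m³
  tungsten: E = 402.7 GPa, ρ = 19200 kg/m³
  polycarbonate: E = 2.240 GPa, ρ = 1220 kg/m³
  polycarbonate: M = 1.07×10⁻³
  nickel superalloy: M = 0.710×10⁻³
  copper: M = 0.559×10⁻³
  tungsten: M = 0.385×10⁻³
Polycarbonate ranks first.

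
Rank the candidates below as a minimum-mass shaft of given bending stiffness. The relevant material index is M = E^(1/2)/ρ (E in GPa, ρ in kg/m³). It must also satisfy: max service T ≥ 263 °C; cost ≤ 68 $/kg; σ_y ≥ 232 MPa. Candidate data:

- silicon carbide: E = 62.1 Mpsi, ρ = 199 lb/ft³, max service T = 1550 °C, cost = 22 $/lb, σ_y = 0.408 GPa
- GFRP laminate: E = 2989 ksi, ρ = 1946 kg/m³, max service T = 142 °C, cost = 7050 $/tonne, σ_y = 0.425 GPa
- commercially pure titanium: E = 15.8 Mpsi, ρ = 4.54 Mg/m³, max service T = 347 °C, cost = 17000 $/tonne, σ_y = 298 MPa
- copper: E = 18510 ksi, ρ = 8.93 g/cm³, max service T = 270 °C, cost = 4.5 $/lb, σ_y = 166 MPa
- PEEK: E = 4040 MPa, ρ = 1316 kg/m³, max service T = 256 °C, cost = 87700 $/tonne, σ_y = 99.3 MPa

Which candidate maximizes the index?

silicon carbide

Screen on constraints: max service T ≥ 263 °C; cost ≤ 68 $/kg; σ_y ≥ 232 MPa. Survivors: silicon carbide, commercially pure titanium.
Normalizing units and computing the index:
  silicon carbide: E = 428.2 GPa, ρ = 3188 kg/m³
  commercially pure titanium: E = 108.9 GPa, ρ = 4540 kg/m³
  silicon carbide: M = 6.49×10⁻³
  commercially pure titanium: M = 2.30×10⁻³
Highest index: silicon carbide.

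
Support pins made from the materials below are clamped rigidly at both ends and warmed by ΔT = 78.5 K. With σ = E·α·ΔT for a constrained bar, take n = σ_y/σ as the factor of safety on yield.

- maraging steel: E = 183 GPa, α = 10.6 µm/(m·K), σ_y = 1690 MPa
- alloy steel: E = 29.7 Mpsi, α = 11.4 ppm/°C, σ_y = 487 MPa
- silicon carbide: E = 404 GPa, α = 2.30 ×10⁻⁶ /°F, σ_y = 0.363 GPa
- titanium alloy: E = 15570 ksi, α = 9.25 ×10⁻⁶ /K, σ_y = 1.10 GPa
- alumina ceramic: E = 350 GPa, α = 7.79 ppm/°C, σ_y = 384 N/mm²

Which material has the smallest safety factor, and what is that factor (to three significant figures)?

Per material, after unit conversion:
  maraging steel: E = 183.0, α = 10.6, σ_y = 1690 → σ = 152 MPa, n = 11.1
  alloy steel: E = 204.8, α = 11.4, σ_y = 487.0 → σ = 183 MPa, n = 2.66
  silicon carbide: E = 404.0, α = 4.14, σ_y = 363.0 → σ = 131 MPa, n = 2.76
  titanium alloy: E = 107.4, α = 9.25, σ_y = 1100 → σ = 78.0 MPa, n = 14.1
  alumina ceramic: E = 350.0, α = 7.79, σ_y = 384.0 → σ = 214 MPa, n = 1.79
Alumina ceramic has the lowest safety factor, n = 1.79.

alumina ceramic, n = 1.79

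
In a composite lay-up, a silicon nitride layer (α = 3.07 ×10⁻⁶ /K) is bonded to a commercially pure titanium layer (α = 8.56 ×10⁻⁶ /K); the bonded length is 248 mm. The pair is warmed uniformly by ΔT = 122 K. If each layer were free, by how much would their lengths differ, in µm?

Δα = |3.07 − 8.56|×10⁻⁶/K = 5.49×10⁻⁶/K.
ΔL_mismatch = Δα·L·ΔT = 5.49×10⁻⁶ × 248.0 mm × 122.0 K = 166 µm.

166 µm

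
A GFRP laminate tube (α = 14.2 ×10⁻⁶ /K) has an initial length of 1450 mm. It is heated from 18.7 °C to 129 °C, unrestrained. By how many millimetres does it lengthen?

ΔT = 129 − 18.7 = 110.3 K.
ΔL = α·L₀·ΔT = 14.2×10⁻⁶ × 1450 mm × 110.3 K = 2.27 mm.

2.27 mm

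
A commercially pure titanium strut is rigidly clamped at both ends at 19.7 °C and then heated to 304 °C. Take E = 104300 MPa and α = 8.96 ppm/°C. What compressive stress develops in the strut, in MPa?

266 MPa

E = 104300 MPa = 104.3 GPa.
ΔT = 284.3 K. Constrained thermal stress σ = E·α·ΔT = 104.3×10³ MPa × 8.96×10⁻⁶ × 284.3 = 266 MPa (compressive).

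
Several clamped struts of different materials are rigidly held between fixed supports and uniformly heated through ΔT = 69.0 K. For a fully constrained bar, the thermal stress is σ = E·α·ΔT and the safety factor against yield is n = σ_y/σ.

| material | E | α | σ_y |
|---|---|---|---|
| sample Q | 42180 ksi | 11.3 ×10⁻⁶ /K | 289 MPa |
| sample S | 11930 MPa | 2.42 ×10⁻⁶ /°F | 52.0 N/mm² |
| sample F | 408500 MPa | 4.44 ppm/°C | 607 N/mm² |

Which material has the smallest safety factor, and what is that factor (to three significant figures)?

Converting E to GPa, α to ×10⁻⁶/K, σ_y to MPa, then σ and n for each:
  sample Q: E = 290.8, α = 11.3, σ_y = 289.0 → σ = 227 MPa, n = 1.27
  sample S: E = 11.93, α = 4.36, σ_y = 52.00 → σ = 3.59 MPa, n = 14.5
  sample F: E = 408.5, α = 4.44, σ_y = 607.0 → σ = 125 MPa, n = 4.85
The minimum is sample Q at n = 1.27.

sample Q, n = 1.27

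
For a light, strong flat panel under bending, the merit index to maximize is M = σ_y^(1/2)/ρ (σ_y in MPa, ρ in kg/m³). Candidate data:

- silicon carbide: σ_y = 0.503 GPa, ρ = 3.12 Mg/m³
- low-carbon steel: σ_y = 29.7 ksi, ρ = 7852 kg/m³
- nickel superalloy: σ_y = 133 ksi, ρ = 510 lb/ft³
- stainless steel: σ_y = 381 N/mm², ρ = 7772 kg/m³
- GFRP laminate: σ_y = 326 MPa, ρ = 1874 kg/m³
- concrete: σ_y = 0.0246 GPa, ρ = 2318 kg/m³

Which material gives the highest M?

Convert each candidate to consistent units, then evaluate M:
  silicon carbide: σ_y = 503.0 MPa, ρ = 3120 kg/m³
  low-carbon steel: σ_y = 204.8 MPa, ρ = 7852 kg/m³
  nickel superalloy: σ_y = 917.0 MPa, ρ = 8169 kg/m³
  stainless steel: σ_y = 381.0 MPa, ρ = 7772 kg/m³
  GFRP laminate: σ_y = 326.0 MPa, ρ = 1874 kg/m³
  concrete: σ_y = 24.60 MPa, ρ = 2318 kg/m³
  GFRP laminate: M = 9.63×10⁻³
  silicon carbide: M = 7.19×10⁻³
  nickel superalloy: M = 3.71×10⁻³
  stainless steel: M = 2.51×10⁻³
  concrete: M = 2.14×10⁻³
  low-carbon steel: M = 1.82×10⁻³
Highest index: GFRP laminate.

GFRP laminate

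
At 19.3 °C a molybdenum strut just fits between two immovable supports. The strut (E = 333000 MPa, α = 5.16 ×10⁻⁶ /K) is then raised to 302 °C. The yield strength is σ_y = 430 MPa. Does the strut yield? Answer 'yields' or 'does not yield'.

yields

E = 333000 MPa = 333.0 GPa.
ΔT = 282.7 K. Constrained thermal stress σ = E·α·ΔT = 333.0×10³ MPa × 5.16×10⁻⁶ × 282.7 = 486 MPa (compressive).
Compare to σ_y = 430 MPa: σ ≥ σ_y, so it yields.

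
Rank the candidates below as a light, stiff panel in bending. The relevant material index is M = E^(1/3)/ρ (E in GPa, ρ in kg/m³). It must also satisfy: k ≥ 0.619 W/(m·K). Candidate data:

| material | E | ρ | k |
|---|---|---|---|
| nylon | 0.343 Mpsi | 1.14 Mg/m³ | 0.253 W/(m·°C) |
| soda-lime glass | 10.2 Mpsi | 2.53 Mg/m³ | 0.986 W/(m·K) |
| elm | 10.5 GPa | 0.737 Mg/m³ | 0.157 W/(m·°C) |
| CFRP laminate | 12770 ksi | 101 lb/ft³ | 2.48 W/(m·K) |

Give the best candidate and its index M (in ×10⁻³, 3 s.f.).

CFRP laminate, M = 2.75×10⁻³

Screen on constraints: k ≥ 0.619 W/(m·K). Survivors: soda-lime glass, CFRP laminate.
Convert each candidate to consistent units, then evaluate M:
  soda-lime glass: E = 70.33 GPa, ρ = 2530 kg/m³
  CFRP laminate: E = 88.05 GPa, ρ = 1618 kg/m³
  CFRP laminate: M = 2.75×10⁻³
  soda-lime glass: M = 1.63×10⁻³
Highest index: CFRP laminate.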